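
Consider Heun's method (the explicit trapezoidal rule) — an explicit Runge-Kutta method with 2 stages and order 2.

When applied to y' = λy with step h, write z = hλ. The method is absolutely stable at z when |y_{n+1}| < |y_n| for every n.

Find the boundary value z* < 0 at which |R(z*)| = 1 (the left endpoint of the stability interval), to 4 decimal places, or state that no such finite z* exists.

z* = -2.0000.

On y'=λy, z=hλ:
  order 2, 2-stage ⇒ R(z)=1+z+z^2/2
  (e.g. R(-0.63)=0.56845, |R|=0.56845)

Boundary: |R(x)|=1, x<0.
x=-0.63: |R|=0.5684
|R(-1.74)|=0.7738 |R(-1.52)|=0.6352 |R(-1.4)|=0.5800
Bisect:
  x_lo=-2.8675 |R|=2.2438  x_hi=-0.0982 |R|=0.9066
  mid=-1.48284 |R|=0.61657 →hi
  mid=-2.17517 |R|=1.19051 →lo
  mid=-1.82900 |R|=0.84362 →hi
  mid=-2.00209 |R|=1.00209 →lo
  mid=-1.91554 |R|=0.91911 →hi
  mid=-1.95881 |R|=0.95966 →hi
  mid=-1.98045 |R|=0.98064 →hi
  ...
  [-2.00006,-1.99989] ⇒ x*=-2.0000
Interval (-2.0000, 0).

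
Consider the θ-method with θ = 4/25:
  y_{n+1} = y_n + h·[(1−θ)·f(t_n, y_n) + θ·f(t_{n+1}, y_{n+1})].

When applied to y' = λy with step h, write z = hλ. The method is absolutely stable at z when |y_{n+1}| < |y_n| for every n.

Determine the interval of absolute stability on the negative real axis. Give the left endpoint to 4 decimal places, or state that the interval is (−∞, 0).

On y'=λy, z=hλ:
  y_{n+1} = y_n + z·[21/25·y_n + 4/25·y_{n+1}] ⇒ (1 − 4/25z)y_{n+1} = (1 + 21/25z)y_n
  Hence R(z) = (1 + 21/25z)/(1 − 4/25z).

Boundary: |R(x)|=1, x<0.
x=-1.45: |R|=0.1769
R=−1: 1+21/25x = −1+4/25x ⇒ -17/25x=2 ⇒ x=2/(-17/25)=-2.9412
Confirm numerically:
  x=-2.817: |R|=0.94179 <1
  x=-1.806: |R|=0.40113 <1
  x=-1.773: |R|=0.38119 <1
  x=-1.656: |R|=0.30913 <1
  x=-3.425: |R|=1.21253 >1
  x=-3.373: |R|=1.19071 >1
Interval (-2.9412, 0).

(-2.9412, 0).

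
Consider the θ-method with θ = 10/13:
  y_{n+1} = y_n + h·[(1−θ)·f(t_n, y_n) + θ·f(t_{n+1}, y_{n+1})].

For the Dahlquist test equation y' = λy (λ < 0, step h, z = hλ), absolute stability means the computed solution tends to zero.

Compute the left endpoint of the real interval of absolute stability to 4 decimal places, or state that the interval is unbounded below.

On y'=λy, z=hλ:
  y_{n+1} = y_n + z·[3/13·y_n + 10/13·y_{n+1}] ⇒ (1 − 10/13z)y_{n+1} = (1 + 3/13z)y_n
  Hence R(z) = (1 + 3/13z)/(1 − 10/13z).

Need |R(x)|<1, x<0.
x=-1.52: |R|=0.2993
x=-2: |R|=0.2121
x=-10: |R|=0.1504
x=-100: |R|=0.2833
θ=10/13≥1/2 ⇒ |1+3/13x|<|1−10/13x| ∀x<0 ⇒ unbounded interval.

unbounded; (−∞, 0).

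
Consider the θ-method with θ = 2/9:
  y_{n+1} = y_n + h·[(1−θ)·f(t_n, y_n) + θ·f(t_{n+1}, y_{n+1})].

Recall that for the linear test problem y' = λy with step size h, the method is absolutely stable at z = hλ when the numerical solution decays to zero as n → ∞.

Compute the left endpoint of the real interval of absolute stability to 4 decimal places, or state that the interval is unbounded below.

z* = -3.6000.

Set f=λy, z=hλ:
  y_{n+1} = y_n + z·[7/9·y_n + 2/9·y_{n+1}] ⇒ (1 − 2/9z)y_{n+1} = (1 + 7/9z)y_n
  R(z) = (1 + 7/9z)/(1 − 2/9z).

Find x<0 with |R(x)|<1.
x=-0.81: |R|=0.3136
R=−1: 1+7/9x = −1+2/9x ⇒ -5/9x=2 ⇒ x=2/(-5/9)=-3.6000
Confirm numerically:
  x=-2.632: |R|=0.66068 <1
  x=-2.132: |R|=0.44662 <1
  x=-1.772: |R|=0.27136 <1
  x=-3.738: |R|=1.04188 >1
  x=-3.646: |R|=1.01412 >1
Stable set (-3.6000, 0).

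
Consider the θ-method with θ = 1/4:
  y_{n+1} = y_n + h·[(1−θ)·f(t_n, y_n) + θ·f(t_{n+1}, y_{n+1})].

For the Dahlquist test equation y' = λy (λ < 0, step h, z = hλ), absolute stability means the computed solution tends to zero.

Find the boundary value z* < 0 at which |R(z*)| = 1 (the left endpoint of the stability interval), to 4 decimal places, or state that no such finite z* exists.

With y'=λy (z=hλ):
  y_{n+1} = y_n + z·[3/4·y_n + 1/4·y_{n+1}] ⇒ (1 − 1/4z)y_{n+1} = (1 + 3/4z)y_n
  Hence R(z) = (1 + 3/4z)/(1 − 1/4z).

Find x<0 with |R(x)|<1.
x=-1.66: |R|=0.1731
R=−1: 1+3/4x = −1+1/4x ⇒ -1/2x=2 ⇒ x=2/(-1/2)=-4.0000
Confirm numerically:
  x=-3.954: |R|=0.98843 <1
  x=-3.322: |R|=0.81480 <1
  x=-2.425: |R|=0.50973 <1
  x=-4.596: |R|=1.13867 >1
  x=-4.114: |R|=1.02810 >1
Stable set (-4.0000, 0).

z* = -4.0000.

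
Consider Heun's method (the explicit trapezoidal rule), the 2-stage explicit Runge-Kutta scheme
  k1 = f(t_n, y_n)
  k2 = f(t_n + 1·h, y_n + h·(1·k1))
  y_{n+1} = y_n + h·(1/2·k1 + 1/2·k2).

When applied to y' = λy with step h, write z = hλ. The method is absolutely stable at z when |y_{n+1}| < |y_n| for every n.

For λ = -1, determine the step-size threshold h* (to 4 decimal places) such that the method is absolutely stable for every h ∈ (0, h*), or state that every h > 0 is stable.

(-2.0000,0); λ=-1 ⇒ h* = 2.0000.

Test eqn y'=λy, z=hλ:
  order 2, 2-stage ⇒ R(z)=1+z+z^2/2
  (e.g. R(-1.45)=0.60125, |R|=0.60125)

Find x<0 with |R(x)|<1.
x=-1.45: |R|=0.6013
|R(-2.32)|=1.3712 |R(-1.5)|=0.6250 |R(-0.73)|=0.5364
Bisect:
  x_lo=-2.6987 |R|=1.9429  x_hi=-0.3446 |R|=0.7148
  mid=-1.52168 |R|=0.63607 →hi
  mid=-2.11021 |R|=1.11628 →lo
  mid=-1.81594 |R|=0.83288 →hi
  mid=-1.96307 |R|=0.96376 →hi
  mid=-2.03664 |R|=1.03731 →lo
  mid=-1.99986 |R|=0.99986 →hi
  mid=-2.01825 |R|=1.01841 →lo
  ...
  [-2.00000,-1.99986] ⇒ x*=-2.0000
So |R|<1 on (-2.0000, 0).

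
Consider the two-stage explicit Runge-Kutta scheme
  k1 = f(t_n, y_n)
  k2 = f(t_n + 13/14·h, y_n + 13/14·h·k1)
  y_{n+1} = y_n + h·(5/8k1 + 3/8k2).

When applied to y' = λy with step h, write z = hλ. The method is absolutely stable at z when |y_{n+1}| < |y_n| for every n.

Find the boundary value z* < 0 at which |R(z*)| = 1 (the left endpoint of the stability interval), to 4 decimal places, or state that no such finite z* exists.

With y'=λy (z=hλ):
  k1=λy_n ⇒ h·k1=z·y_n;  k2=λ(1+13/14z)y_n ⇒ h·k2=z(1+13/14z)y_n
  y_{n+1}/y_n = 1 + 5/8z + 3/8z(1+13/14z) = 1 + z + 39/112z²
  so R(z) = 1 + z + 39/112z².

Need |R(x)|<1, x<0.
x=-1.53: |R|=0.2851
R=1: x+39/112x²=0 ⇒ x=−112/39=-2.8718; min R=1−1/(4·39/112)=0.2821>−1
Confirm numerically:
  x=-2.044: |R|=0.41082 <1
  x=-1.783: |R|=0.32400 <1
  x=-1.554: |R|=0.28691 <1
  x=-1.440: |R|=0.28206 <1
  x=-3.342: |R|=1.54719 >1
  x=-3.194: |R|=1.35836 >1
  x=-2.896: |R|=1.02441 >1
So |R|<1 on (-2.8718, 0).

left endpoint -2.8718.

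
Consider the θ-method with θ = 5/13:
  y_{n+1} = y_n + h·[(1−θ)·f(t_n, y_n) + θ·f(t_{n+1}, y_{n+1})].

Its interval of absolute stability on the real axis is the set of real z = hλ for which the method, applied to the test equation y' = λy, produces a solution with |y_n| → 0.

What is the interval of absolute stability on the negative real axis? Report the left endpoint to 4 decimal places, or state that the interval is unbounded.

Test eqn y'=λy, z=hλ:
  y_{n+1} = y_n + z·[8/13·y_n + 5/13·y_{n+1}] ⇒ (1 − 5/13z)y_{n+1} = (1 + 8/13z)y_n
  so R(z) = (1 + 8/13z)/(1 − 5/13z).

Solve |R(x)|<1 on ℝ⁻.
x=-0.6: |R|=0.5125
R=−1: 1+8/13x = −1+5/13x ⇒ -3/13x=2 ⇒ x=2/(-3/13)=-8.6667
Confirm numerically:
  x=-6.139: |R|=0.82646 <1
  x=-5.345: |R|=0.74915 <1
  x=-5.104: |R|=0.72253 <1
  x=-9.222: |R|=1.02818 >1
  x=-9.103: |R|=1.02237 >1
  x=-8.942: |R|=1.01431 >1
Stable set (-8.6667, 0).

z∈(-8.6667,0).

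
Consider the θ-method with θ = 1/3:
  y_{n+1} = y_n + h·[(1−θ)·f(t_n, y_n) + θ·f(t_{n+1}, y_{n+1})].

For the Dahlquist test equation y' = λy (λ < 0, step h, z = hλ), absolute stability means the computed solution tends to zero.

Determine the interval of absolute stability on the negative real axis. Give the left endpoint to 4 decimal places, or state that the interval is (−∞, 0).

(-6.0000, 0).

With y'=λy (z=hλ):
  y_{n+1} = y_n + z·[2/3·y_n + 1/3·y_{n+1}] ⇒ (1 − 1/3z)y_{n+1} = (1 + 2/3z)y_n
  R(z) = (1 + 2/3z)/(1 − 1/3z).

Find x<0 with |R(x)|<1.
x=-0.71: |R|=0.4259
R=−1: 1+2/3x = −1+1/3x ⇒ -1/3x=2 ⇒ x=2/(-1/3)=-6.0000
Confirm numerically:
  x=-4.254: |R|=0.75931 <1
  x=-3.750: |R|=0.66667 <1
  x=-3.290: |R|=0.56916 <1
  x=-2.404: |R|=0.33457 <1
  x=-6.417: |R|=1.04428 >1
  x=-6.361: |R|=1.03856 >1
  x=-6.199: |R|=1.02163 >1
Interval (-6.0000, 0).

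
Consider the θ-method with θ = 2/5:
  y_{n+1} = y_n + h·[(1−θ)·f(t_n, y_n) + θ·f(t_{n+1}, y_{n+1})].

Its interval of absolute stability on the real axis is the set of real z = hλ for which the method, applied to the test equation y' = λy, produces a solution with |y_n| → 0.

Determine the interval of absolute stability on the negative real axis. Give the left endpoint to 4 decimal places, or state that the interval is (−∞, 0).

On y'=λy, z=hλ:
  y_{n+1} = y_n + z·[3/5·y_n + 2/5·y_{n+1}] ⇒ (1 − 2/5z)y_{n+1} = (1 + 3/5z)y_n
  ⇒ R(z) = (1 + 3/5z)/(1 − 2/5z).

Boundary: |R(x)|=1, x<0.
x=-0.82: |R|=0.3825
R=−1: 1+3/5x = −1+2/5x ⇒ -1/5x=2 ⇒ x=2/(-1/5)=-10.0000
Confirm numerically:
  x=-9.160: |R|=0.96398 <1
  x=-9.125: |R|=0.96237 <1
  x=-8.302: |R|=0.92140 <1
  x=-8.085: |R|=0.90954 <1
  x=-10.333: |R|=1.01297 >1
  x=-10.116: |R|=1.00460 >1
So |R|<1 on (-10.0000, 0).

(-10.0000, 0).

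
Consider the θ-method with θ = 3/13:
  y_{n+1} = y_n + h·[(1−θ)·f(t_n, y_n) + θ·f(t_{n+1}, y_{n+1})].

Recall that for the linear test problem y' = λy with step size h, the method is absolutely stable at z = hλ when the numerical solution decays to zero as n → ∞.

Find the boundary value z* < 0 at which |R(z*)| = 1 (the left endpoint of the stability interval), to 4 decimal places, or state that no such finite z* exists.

z* = -3.7143.

On y'=λy, z=hλ:
  y_{n+1} = y_n + z·[10/13·y_n + 3/13·y_{n+1}] ⇒ (1 − 3/13z)y_{n+1} = (1 + 10/13z)y_n
  Hence R(z) = (1 + 10/13z)/(1 − 3/13z).

Solve |R(x)|<1 on ℝ⁻.
x=-0.75: |R|=0.3607
R=−1: 1+10/13x = −1+3/13x ⇒ -7/13x=2 ⇒ x=2/(-7/13)=-3.7143
Confirm numerically:
  x=-3.060: |R|=0.79351 <1
  x=-2.123: |R|=0.42491 <1
  x=-1.671: |R|=0.20596 <1
  x=-4.087: |R|=1.10328 >1
  x=-4.041: |R|=1.09103 >1
  x=-3.785: |R|=1.02032 >1
So |R|<1 on (-3.7143, 0).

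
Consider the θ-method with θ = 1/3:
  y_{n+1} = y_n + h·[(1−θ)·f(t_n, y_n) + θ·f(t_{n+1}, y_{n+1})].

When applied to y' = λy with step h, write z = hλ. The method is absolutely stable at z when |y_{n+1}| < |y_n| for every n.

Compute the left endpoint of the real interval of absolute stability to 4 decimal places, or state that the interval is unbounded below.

On y'=λy, z=hλ:
  y_{n+1} = y_n + z·[2/3·y_n + 1/3·y_{n+1}] ⇒ (1 − 1/3z)y_{n+1} = (1 + 2/3z)y_n
  ⇒ R(z) = (1 + 2/3z)/(1 − 1/3z).

Solve |R(x)|<1 on ℝ⁻.
x=-0.39: |R|=0.6549
R=−1: 1+2/3x = −1+1/3x ⇒ -1/3x=2 ⇒ x=2/(-1/3)=-6.0000
Confirm numerically:
  x=-4.396: |R|=0.78313 <1
  x=-3.707: |R|=0.65812 <1
  x=-2.437: |R|=0.34468 <1
  x=-6.536: |R|=1.05621 >1
  x=-6.262: |R|=1.02829 >1
Stable set (-6.0000, 0).

left endpoint -6.0000.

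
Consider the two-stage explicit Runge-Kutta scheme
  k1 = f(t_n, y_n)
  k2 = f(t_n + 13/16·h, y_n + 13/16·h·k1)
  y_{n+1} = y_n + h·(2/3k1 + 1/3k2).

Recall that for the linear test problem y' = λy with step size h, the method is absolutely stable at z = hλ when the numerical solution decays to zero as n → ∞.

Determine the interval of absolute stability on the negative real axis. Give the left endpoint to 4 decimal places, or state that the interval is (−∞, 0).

With y'=λy (z=hλ):
  k1=λy_n ⇒ h·k1=z·y_n;  k2=λ(1+13/16z)y_n ⇒ h·k2=z(1+13/16z)y_n
  y_{n+1}/y_n = 1 + 2/3z + 1/3z(1+13/16z) = 1 + z + 13/48z²
  so R(z) = 1 + z + 13/48z².

Boundary: |R(x)|=1, x<0.
x=-0.76: |R|=0.3964
R=1: x+13/48x²=0 ⇒ x=−48/13=-3.6923; min R=1−1/(4·13/48)=0.0769>−1
Confirm numerically:
  x=-3.125: |R|=0.51986 <1
  x=-2.965: |R|=0.41596 <1
  x=-2.847: |R|=0.34821 <1
  x=-3.757: |R|=1.06583 >1
  x=-3.752: |R|=1.06066 >1
So |R|<1 on (-3.6923, 0).

(-3.6923, 0).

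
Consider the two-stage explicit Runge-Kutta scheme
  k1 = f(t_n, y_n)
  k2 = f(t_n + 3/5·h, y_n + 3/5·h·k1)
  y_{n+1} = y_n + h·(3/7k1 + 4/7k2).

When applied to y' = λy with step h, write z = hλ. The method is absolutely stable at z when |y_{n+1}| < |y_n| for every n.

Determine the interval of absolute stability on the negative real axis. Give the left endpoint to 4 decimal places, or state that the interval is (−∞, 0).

z∈(-2.9167,0).

Set f=λy, z=hλ:
  k1=λy_n ⇒ h·k1=z·y_n;  k2=λ(1+3/5z)y_n ⇒ h·k2=z(1+3/5z)y_n
  y_{n+1}/y_n = 1 + 3/7z + 4/7z(1+3/5z) = 1 + z + 12/35z²
  ⇒ R(z) = 1 + z + 12/35z².

Boundary: |R(x)|=1, x<0.
x=-0.96: |R|=0.3560
R=1: x+12/35x²=0 ⇒ x=−35/12=-2.9167; min R=1−1/(4·12/35)=0.2708>−1
Confirm numerically:
  x=-2.188: |R|=0.45338 <1
  x=-1.675: |R|=0.28693 <1
  x=-1.246: |R|=0.28629 <1
  x=-3.505: |R|=1.70701 >1
  x=-3.004: |R|=1.08995 >1
Interval (-2.9167, 0).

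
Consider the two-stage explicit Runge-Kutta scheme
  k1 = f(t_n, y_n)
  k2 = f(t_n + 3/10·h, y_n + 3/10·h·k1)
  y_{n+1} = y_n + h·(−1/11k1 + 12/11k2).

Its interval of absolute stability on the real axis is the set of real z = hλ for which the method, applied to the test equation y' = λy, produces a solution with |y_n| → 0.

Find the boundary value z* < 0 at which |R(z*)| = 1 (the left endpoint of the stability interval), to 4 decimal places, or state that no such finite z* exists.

left endpoint -3.0556.

With y'=λy (z=hλ):
  k1=λy_n ⇒ h·k1=z·y_n;  k2=λ(1+3/10z)y_n ⇒ h·k2=z(1+3/10z)y_n
  y_{n+1}/y_n = 1 − 1/11z + 12/11z(1+3/10z) = 1 + z + 18/55z²
  R(z) = 1 + z + 18/55z².

Solve |R(x)|<1 on ℝ⁻.
x=-0.87: |R|=0.3777
R=1: x+18/55x²=0 ⇒ x=−55/18=-3.0556; min R=1−1/(4·18/55)=0.2361>−1
Confirm numerically:
  x=-3.012: |R|=0.95707 <1
  x=-2.680: |R|=0.67060 <1
  x=-2.309: |R|=0.43585 <1
  x=-1.945: |R|=0.29308 <1
  x=-3.335: |R|=1.30500 >1
  x=-3.197: |R|=1.14799 >1
  x=-3.078: |R|=1.02261 >1
Interval (-3.0556, 0).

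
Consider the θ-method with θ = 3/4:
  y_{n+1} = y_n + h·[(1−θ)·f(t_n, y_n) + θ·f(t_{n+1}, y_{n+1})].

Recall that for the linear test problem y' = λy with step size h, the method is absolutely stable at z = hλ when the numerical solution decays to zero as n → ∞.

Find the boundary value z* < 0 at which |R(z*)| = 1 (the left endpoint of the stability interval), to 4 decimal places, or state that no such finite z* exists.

Test eqn y'=λy, z=hλ:
  y_{n+1} = y_n + z·[1/4·y_n + 3/4·y_{n+1}] ⇒ (1 − 3/4z)y_{n+1} = (1 + 1/4z)y_n
  so R(z) = (1 + 1/4z)/(1 − 3/4z).

Find x<0 with |R(x)|<1.
x=-0.8: |R|=0.5000
x=-2: |R|=0.2000
x=-10: |R|=0.1765
x=-100: |R|=0.3158
θ=3/4≥1/2 ⇒ |1+1/4x|<|1−3/4x| ∀x<0 ⇒ stable on all of ℝ⁻.

(−∞, 0) — no finite endpoint.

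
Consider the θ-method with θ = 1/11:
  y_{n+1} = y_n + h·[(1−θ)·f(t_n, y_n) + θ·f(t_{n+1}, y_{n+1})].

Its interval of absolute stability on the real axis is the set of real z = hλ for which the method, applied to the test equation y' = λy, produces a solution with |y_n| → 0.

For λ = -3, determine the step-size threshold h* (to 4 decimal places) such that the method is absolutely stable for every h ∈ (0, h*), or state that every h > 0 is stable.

With y'=λy (z=hλ):
  y_{n+1} = y_n + z·[10/11·y_n + 1/11·y_{n+1}] ⇒ (1 − 1/11z)y_{n+1} = (1 + 10/11z)y_n
  Hence R(z) = (1 + 10/11z)/(1 − 1/11z).

Find x<0 with |R(x)|<1.
x=-0.75: |R|=0.2979
R=−1: 1+10/11x = −1+1/11x ⇒ -9/11x=2 ⇒ x=2/(-9/11)=-2.4444
Confirm numerically:
  x=-2.195: |R|=0.82986 <1
  x=-2.174: |R|=0.81524 <1
  x=-1.810: |R|=0.55425 <1
  x=-2.510: |R|=1.04367 >1
  x=-2.492: |R|=1.03172 >1
Stable set (-2.4444, 0).

(-2.4444,0); λ=-3 ⇒ h* = (22/9)/3 = 0.8148.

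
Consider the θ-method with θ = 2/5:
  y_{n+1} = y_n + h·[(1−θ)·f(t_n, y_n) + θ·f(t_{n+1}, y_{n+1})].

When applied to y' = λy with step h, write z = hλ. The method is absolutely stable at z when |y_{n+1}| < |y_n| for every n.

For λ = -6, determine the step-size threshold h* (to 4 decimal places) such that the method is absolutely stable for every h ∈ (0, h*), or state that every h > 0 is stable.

(-10.0000,0); λ=-6 ⇒ h* = (10)/6 = 1.6667.

On y'=λy, z=hλ:
  y_{n+1} = y_n + z·[3/5·y_n + 2/5·y_{n+1}] ⇒ (1 − 2/5z)y_{n+1} = (1 + 3/5z)y_n
  so R(z) = (1 + 3/5z)/(1 − 2/5z).

Boundary: |R(x)|=1, x<0.
x=-1.69: |R|=0.0084
R=−1: 1+3/5x = −1+2/5x ⇒ -1/5x=2 ⇒ x=2/(-1/5)=-10.0000
Confirm numerically:
  x=-6.171: |R|=0.77921 <1
  x=-6.103: |R|=0.77351 <1
  x=-5.623: |R|=0.73058 <1
  x=-10.572: |R|=1.02188 >1
  x=-10.466: |R|=1.01797 >1
  x=-10.236: |R|=1.00927 >1
Stable set (-10.0000, 0).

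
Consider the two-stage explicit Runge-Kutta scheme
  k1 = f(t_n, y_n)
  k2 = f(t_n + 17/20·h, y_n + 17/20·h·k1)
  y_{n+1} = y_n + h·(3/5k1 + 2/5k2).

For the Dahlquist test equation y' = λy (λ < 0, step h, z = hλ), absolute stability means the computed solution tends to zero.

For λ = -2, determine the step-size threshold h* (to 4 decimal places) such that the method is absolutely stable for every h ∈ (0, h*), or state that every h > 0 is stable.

Test eqn y'=λy, z=hλ:
  k1=λy_n ⇒ h·k1=z·y_n;  k2=λ(1+17/20z)y_n ⇒ h·k2=z(1+17/20z)y_n
  y_{n+1}/y_n = 1 + 3/5z + 2/5z(1+17/20z) = 1 + z + 17/50z²
  ⇒ R(z) = 1 + z + 17/50z².

Solve |R(x)|<1 on ℝ⁻.
x=-0.41: |R|=0.6472
R=1: x+17/50x²=0 ⇒ x=−50/17=-2.9412; min R=1−1/(4·17/50)=0.2647>−1
Confirm numerically:
  x=-2.903: |R|=0.96232 <1
  x=-2.047: |R|=0.37767 <1
  x=-1.798: |R|=0.30115 <1
  x=-3.513: |R|=1.68300 >1
  x=-3.420: |R|=1.55678 >1
Interval (-2.9412, 0).

(-2.9412,0); λ=-2 ⇒ h* = (50/17)/2 = 1.4706.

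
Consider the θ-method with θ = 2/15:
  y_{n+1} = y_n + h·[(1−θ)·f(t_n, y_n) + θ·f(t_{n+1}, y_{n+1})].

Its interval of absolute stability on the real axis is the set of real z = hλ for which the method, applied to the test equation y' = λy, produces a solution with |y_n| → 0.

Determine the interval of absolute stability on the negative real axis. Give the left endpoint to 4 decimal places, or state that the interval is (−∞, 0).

With y'=λy (z=hλ):
  y_{n+1} = y_n + z·[13/15·y_n + 2/15·y_{n+1}] ⇒ (1 − 2/15z)y_{n+1} = (1 + 13/15z)y_n
  Hence R(z) = (1 + 13/15z)/(1 − 2/15z).

Find x<0 with |R(x)|<1.
x=-0.89: |R|=0.2044
R=−1: 1+13/15x = −1+2/15x ⇒ -11/15x=2 ⇒ x=2/(-11/15)=-2.7273
Confirm numerically:
  x=-2.218: |R|=0.71177 <1
  x=-1.659: |R|=0.35850 <1
  x=-1.652: |R|=0.35380 <1
  x=-1.366: |R|=0.15554 <1
  x=-3.252: |R|=1.26842 >1
  x=-3.244: |R|=1.26452 >1
Stable set (-2.7273, 0).

(-2.7273, 0).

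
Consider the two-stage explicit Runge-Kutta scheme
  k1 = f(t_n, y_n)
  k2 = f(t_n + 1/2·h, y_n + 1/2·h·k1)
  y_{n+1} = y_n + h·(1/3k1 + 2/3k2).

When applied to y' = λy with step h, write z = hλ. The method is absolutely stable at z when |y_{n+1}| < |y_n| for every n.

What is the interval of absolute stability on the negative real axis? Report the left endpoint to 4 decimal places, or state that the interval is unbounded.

z∈(-3.0000,0).

With y'=λy (z=hλ):
  k1=λy_n ⇒ h·k1=z·y_n;  k2=λ(1+1/2z)y_n ⇒ h·k2=z(1+1/2z)y_n
  y_{n+1}/y_n = 1 + 1/3z + 2/3z(1+1/2z) = 1 + z + 1/3z²
  so R(z) = 1 + z + 1/3z².

Solve |R(x)|<1 on ℝ⁻.
x=-1.33: |R|=0.2596
R=1: x+1/3x²=0 ⇒ x=−3=-3.0000; min R=1−1/(4·1/3)=0.2500>−1
Confirm numerically:
  x=-2.517: |R|=0.59476 <1
  x=-1.998: |R|=0.33267 <1
  x=-1.613: |R|=0.25426 <1
  x=-3.542: |R|=1.63992 >1
  x=-3.243: |R|=1.26268 >1
  x=-3.117: |R|=1.12156 >1
Interval (-3.0000, 0).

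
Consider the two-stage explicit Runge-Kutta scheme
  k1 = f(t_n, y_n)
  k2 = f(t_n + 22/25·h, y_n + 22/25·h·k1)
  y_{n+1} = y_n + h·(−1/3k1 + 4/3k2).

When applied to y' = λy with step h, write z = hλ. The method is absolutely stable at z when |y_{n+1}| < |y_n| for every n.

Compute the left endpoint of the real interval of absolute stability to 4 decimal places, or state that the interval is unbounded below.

left endpoint -0.8523.

On y'=λy, z=hλ:
  k1=λy_n ⇒ h·k1=z·y_n;  k2=λ(1+22/25z)y_n ⇒ h·k2=z(1+22/25z)y_n
  y_{n+1}/y_n = 1 − 1/3z + 4/3z(1+22/25z) = 1 + z + 88/75z²
  R(z) = 1 + z + 88/75z².

Need |R(x)|<1, x<0.
x=-0.51: |R|=0.7952
R=1: x+88/75x²=0 ⇒ x=−75/88=-0.8523; min R=1−1/(4·88/75)=0.7869>−1
Confirm numerically:
  x=-0.693: |R|=0.87049 <1
  x=-0.661: |R|=0.85165 <1
  x=-0.481: |R|=0.79046 <1
  x=-1.355: |R|=1.79927 >1
  x=-1.279: |R|=1.64039 >1
  x=-0.923: |R|=1.07660 >1
Interval (-0.8523, 0).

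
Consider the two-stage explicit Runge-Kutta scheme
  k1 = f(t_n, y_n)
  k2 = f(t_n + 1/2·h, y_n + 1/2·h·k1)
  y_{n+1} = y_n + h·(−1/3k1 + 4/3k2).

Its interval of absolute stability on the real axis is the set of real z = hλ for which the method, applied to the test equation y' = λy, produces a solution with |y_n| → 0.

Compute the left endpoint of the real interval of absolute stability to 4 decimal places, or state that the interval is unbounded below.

On y'=λy, z=hλ:
  k1=λy_n ⇒ h·k1=z·y_n;  k2=λ(1+1/2z)y_n ⇒ h·k2=z(1+1/2z)y_n
  y_{n+1}/y_n = 1 − 1/3z + 4/3z(1+1/2z) = 1 + z + 2/3z²
  Hence R(z) = 1 + z + 2/3z².

Solve |R(x)|<1 on ℝ⁻.
x=-0.51: |R|=0.6634
R=1: x+2/3x²=0 ⇒ x=−3/2=-1.5000; min R=1−1/(4·2/3)=0.6250>−1
Confirm numerically:
  x=-1.266: |R|=0.80250 <1
  x=-0.812: |R|=0.62756 <1
  x=-0.606: |R|=0.63882 <1
  x=-1.889: |R|=1.48988 >1
  x=-1.752: |R|=1.29434 >1
  x=-1.647: |R|=1.16141 >1
So |R|<1 on (-1.5000, 0).

left endpoint -1.5000.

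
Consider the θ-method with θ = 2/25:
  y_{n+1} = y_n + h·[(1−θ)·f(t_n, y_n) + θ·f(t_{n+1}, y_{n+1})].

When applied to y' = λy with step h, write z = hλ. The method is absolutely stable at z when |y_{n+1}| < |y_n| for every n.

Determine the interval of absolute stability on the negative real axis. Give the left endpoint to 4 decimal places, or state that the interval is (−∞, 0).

Set f=λy, z=hλ:
  y_{n+1} = y_n + z·[23/25·y_n + 2/25·y_{n+1}] ⇒ (1 − 2/25z)y_{n+1} = (1 + 23/25z)y_n
  R(z) = (1 + 23/25z)/(1 − 2/25z).

Find x<0 with |R(x)|<1.
x=-1.31: |R|=0.1857
R=−1: 1+23/25x = −1+2/25x ⇒ -21/25x=2 ⇒ x=2/(-21/25)=-2.3810
Confirm numerically:
  x=-1.673: |R|=0.47552 <1
  x=-1.516: |R|=0.35203 <1
  x=-1.034: |R|=0.04500 <1
  x=-2.969: |R|=1.39915 >1
  x=-2.954: |R|=1.38935 >1
  x=-2.892: |R|=1.34862 >1
Stable set (-2.3810, 0).

(-2.3810, 0).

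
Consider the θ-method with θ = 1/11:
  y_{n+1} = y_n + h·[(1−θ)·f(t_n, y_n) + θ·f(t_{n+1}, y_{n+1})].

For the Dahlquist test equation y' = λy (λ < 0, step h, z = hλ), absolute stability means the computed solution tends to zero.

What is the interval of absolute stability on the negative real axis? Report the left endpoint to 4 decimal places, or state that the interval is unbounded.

Test eqn y'=λy, z=hλ:
  y_{n+1} = y_n + z·[10/11·y_n + 1/11·y_{n+1}] ⇒ (1 − 1/11z)y_{n+1} = (1 + 10/11z)y_n
  Hence R(z) = (1 + 10/11z)/(1 − 1/11z).

Need |R(x)|<1, x<0.
x=-0.91: |R|=0.1595
R=−1: 1+10/11x = −1+1/11x ⇒ -9/11x=2 ⇒ x=2/(-9/11)=-2.4444
Confirm numerically:
  x=-2.263: |R|=0.87688 <1
  x=-1.926: |R|=0.63902 <1
  x=-1.446: |R|=0.27800 <1
  x=-2.916: |R|=1.30497 >1
  x=-2.776: |R|=1.21661 >1
Interval (-2.4444, 0).

(-2.4444, 0).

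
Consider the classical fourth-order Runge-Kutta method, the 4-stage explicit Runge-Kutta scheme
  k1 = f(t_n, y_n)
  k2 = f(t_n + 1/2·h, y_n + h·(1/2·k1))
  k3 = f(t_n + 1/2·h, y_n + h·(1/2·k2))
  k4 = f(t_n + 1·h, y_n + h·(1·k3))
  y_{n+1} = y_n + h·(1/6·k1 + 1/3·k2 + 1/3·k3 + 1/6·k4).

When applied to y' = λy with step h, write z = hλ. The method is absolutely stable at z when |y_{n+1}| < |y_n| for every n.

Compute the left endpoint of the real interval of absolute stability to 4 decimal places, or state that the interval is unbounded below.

left endpoint -2.7853.

With y'=λy (z=hλ):
  order 4, 4-stage ⇒ R(z)=1+z+z^2/2+z^3/6+z^4/24
  (e.g. R(-0.5)=0.60677, |R|=0.60677)

Find x<0 with |R(x)|<1.
x=-0.5: |R|=0.6068
|R(-2.1)|=0.3718 |R(-2.04)|=0.3475 |R(-1.5)|=0.2734
Bisect:
  x_lo=-3.5139 |R|=2.7810  x_hi=-0.3762 |R|=0.6865
  mid=-1.94502 |R|=0.31649 →hi
  mid=-2.72945 |R|=0.91902 →hi
  mid=-3.12166 |R|=1.63744 →lo
  mid=-2.92556 |R|=1.23290 →lo
  mid=-2.82750 |R|=1.06553 →lo
  mid=-2.77848 |R|=0.98977 →hi
  mid=-2.80299 |R|=1.02701 →lo
  ...
  [-2.78537,-2.78518] ⇒ x*=-2.7853
Stable set (-2.7853, 0).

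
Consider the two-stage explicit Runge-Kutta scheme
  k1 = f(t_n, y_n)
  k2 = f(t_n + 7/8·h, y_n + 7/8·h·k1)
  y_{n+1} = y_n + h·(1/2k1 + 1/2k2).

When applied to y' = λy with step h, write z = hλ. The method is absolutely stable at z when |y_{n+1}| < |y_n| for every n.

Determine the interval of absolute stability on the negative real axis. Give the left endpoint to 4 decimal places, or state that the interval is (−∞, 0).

On y'=λy, z=hλ:
  k1=λy_n ⇒ h·k1=z·y_n;  k2=λ(1+7/8z)y_n ⇒ h·k2=z(1+7/8z)y_n
  y_{n+1}/y_n = 1 + 1/2z + 1/2z(1+7/8z) = 1 + z + 7/16z²
  ⇒ R(z) = 1 + z + 7/16z².

Need |R(x)|<1, x<0.
x=-0.95: |R|=0.4448
R=1: x+7/16x²=0 ⇒ x=−16/7=-2.2857; min R=1−1/(4·7/16)=0.4286>−1
Confirm numerically:
  x=-2.070: |R|=0.80464 <1
  x=-1.763: |R|=0.59682 <1
  x=-1.758: |R|=0.59412 <1
  x=-1.132: |R|=0.42862 <1
  x=-2.608: |R|=1.36773 >1
  x=-2.527: |R|=1.26676 >1
  x=-2.448: |R|=1.17381 >1
Stable set (-2.2857, 0).

z∈(-2.2857,0).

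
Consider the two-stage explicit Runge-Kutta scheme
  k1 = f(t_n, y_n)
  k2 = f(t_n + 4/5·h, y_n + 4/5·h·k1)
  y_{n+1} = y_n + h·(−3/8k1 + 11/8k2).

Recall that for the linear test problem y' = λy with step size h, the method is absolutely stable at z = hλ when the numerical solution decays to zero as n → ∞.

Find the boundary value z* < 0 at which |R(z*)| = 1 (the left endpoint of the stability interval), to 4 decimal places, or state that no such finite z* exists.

z* = -0.9091.

On y'=λy, z=hλ:
  k1=λy_n ⇒ h·k1=z·y_n;  k2=λ(1+4/5z)y_n ⇒ h·k2=z(1+4/5z)y_n
  y_{n+1}/y_n = 1 − 3/8z + 11/8z(1+4/5z) = 1 + z + 11/10z²
  Hence R(z) = 1 + z + 11/10z².

Find x<0 with |R(x)|<1.
x=-0.73: |R|=0.8562
R=1: x+11/10x²=0 ⇒ x=−10/11=-0.9091; min R=1−1/(4·11/10)=0.7727>−1
Confirm numerically:
  x=-0.868: |R|=0.96077 <1
  x=-0.727: |R|=0.85438 <1
  x=-0.665: |R|=0.82145 <1
  x=-1.503: |R|=1.98191 >1
  x=-1.183: |R|=1.35644 >1
Stable set (-0.9091, 0).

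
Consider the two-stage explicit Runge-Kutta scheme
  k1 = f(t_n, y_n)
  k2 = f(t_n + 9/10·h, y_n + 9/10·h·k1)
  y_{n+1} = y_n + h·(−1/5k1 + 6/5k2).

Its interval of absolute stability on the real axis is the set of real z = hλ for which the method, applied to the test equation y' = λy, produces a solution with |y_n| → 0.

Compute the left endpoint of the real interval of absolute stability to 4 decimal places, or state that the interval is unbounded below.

z* = -0.9259.

With y'=λy (z=hλ):
  k1=λy_n ⇒ h·k1=z·y_n;  k2=λ(1+9/10z)y_n ⇒ h·k2=z(1+9/10z)y_n
  y_{n+1}/y_n = 1 − 1/5z + 6/5z(1+9/10z) = 1 + z + 27/25z²
  R(z) = 1 + z + 27/25z².

Solve |R(x)|<1 on ℝ⁻.
x=-0.86: |R|=0.9388
R=1: x+27/25x²=0 ⇒ x=−25/27=-0.9259; min R=1−1/(4·27/25)=0.7685>−1
Confirm numerically:
  x=-0.786: |R|=0.88122 <1
  x=-0.689: |R|=0.82370 <1
  x=-0.595: |R|=0.78735 <1
  x=-0.583: |R|=0.78408 <1
  x=-1.415: |R|=1.74740 >1
  x=-1.305: |R|=1.53427 >1
  x=-1.237: |R|=1.41558 >1
So |R|<1 on (-0.9259, 0).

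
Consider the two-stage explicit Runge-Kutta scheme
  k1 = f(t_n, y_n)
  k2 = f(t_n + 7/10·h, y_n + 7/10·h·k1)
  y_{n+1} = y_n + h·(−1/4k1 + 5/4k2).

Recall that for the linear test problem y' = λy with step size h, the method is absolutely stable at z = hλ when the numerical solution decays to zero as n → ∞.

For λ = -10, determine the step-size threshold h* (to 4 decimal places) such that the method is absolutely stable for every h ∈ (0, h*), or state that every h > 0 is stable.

On y'=λy, z=hλ:
  k1=λy_n ⇒ h·k1=z·y_n;  k2=λ(1+7/10z)y_n ⇒ h·k2=z(1+7/10z)y_n
  y_{n+1}/y_n = 1 − 1/4z + 5/4z(1+7/10z) = 1 + z + 7/8z²
  so R(z) = 1 + z + 7/8z².

Boundary: |R(x)|=1, x<0.
x=-1.24: |R|=1.1054
R=1: x+7/8x²=0 ⇒ x=−8/7=-1.1429; min R=1−1/(4·7/8)=0.7143>−1
Confirm numerically:
  x=-1.040: |R|=0.90640 <1
  x=-0.953: |R|=0.84168 <1
  x=-0.802: |R|=0.76080 <1
  x=-1.587: |R|=1.61675 >1
  x=-1.299: |R|=1.17748 >1
  x=-1.176: |R|=1.03410 >1
Stable set (-1.1429, 0).

(-1.1429,0); λ=-10 ⇒ h* = (8/7)/10 = 0.1143.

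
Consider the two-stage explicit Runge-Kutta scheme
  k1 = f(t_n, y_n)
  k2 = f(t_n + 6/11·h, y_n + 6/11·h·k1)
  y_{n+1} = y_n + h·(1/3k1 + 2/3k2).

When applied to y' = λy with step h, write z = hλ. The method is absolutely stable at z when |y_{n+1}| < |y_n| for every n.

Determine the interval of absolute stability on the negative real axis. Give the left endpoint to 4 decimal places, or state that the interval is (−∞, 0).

With y'=λy (z=hλ):
  k1=λy_n ⇒ h·k1=z·y_n;  k2=λ(1+6/11z)y_n ⇒ h·k2=z(1+6/11z)y_n
  y_{n+1}/y_n = 1 + 1/3z + 2/3z(1+6/11z) = 1 + z + 4/11z²
  ⇒ R(z) = 1 + z + 4/11z².

Need |R(x)|<1, x<0.
x=-0.32: |R|=0.7172
R=1: x+4/11x²=0 ⇒ x=−11/4=-2.7500; min R=1−1/(4·4/11)=0.3125>−1
Confirm numerically:
  x=-2.424: |R|=0.71265 <1
  x=-2.058: |R|=0.48213 <1
  x=-1.677: |R|=0.34567 <1
  x=-1.437: |R|=0.31390 <1
  x=-3.228: |R|=1.56109 >1
  x=-2.962: |R|=1.22834 >1
  x=-2.920: |R|=1.18051 >1
Stable set (-2.7500, 0).

z∈(-2.7500,0).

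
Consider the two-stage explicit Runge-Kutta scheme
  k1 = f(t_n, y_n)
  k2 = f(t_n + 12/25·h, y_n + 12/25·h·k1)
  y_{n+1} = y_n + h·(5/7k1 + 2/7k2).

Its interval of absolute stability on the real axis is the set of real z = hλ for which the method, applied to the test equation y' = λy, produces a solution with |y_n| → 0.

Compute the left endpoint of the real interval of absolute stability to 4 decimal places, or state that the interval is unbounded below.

left endpoint -7.2917.

On y'=λy, z=hλ:
  k1=λy_n ⇒ h·k1=z·y_n;  k2=λ(1+12/25z)y_n ⇒ h·k2=z(1+12/25z)y_n
  y_{n+1}/y_n = 1 + 5/7z + 2/7z(1+12/25z) = 1 + z + 24/175z²
  so R(z) = 1 + z + 24/175z².

Boundary: |R(x)|=1, x<0.
x=-1.29: |R|=0.0618
R=1: x+24/175x²=0 ⇒ x=−175/24=-7.2917; min R=1−1/(4·24/175)=-0.8229>−1
Confirm numerically:
  x=-6.432: |R|=0.24169 <1
  x=-5.048: |R|=0.55328 <1
  x=-4.370: |R|=0.75100 <1
  x=-3.467: |R|=0.81853 <1
  x=-7.780: |R|=1.52104 >1
  x=-7.453: |R|=1.16490 >1
So |R|<1 on (-7.2917, 0).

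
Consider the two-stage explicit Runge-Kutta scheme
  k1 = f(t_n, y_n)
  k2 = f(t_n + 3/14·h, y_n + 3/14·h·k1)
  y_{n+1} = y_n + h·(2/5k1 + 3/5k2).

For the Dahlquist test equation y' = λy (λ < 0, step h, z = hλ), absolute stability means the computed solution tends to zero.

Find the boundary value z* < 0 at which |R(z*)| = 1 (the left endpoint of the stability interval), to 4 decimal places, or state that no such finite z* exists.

With y'=λy (z=hλ):
  k1=λy_n ⇒ h·k1=z·y_n;  k2=λ(1+3/14z)y_n ⇒ h·k2=z(1+3/14z)y_n
  y_{n+1}/y_n = 1 + 2/5z + 3/5z(1+3/14z) = 1 + z + 9/70z²
  Hence R(z) = 1 + z + 9/70z².

Boundary: |R(x)|=1, x<0.
x=-0.75: |R|=0.3223
R=1: x+9/70x²=0 ⇒ x=−70/9=-7.7778; min R=1−1/(4·9/70)=-0.9444>−1
Confirm numerically:
  x=-6.970: |R|=0.27612 <1
  x=-6.153: |R|=0.28536 <1
  x=-6.132: |R|=0.29753 <1
  x=-4.985: |R|=0.78997 <1
  x=-8.195: |R|=1.43960 >1
  x=-8.081: |R|=1.31504 >1
  x=-7.957: |R|=1.18335 >1
Interval (-7.7778, 0).

left endpoint -7.7778.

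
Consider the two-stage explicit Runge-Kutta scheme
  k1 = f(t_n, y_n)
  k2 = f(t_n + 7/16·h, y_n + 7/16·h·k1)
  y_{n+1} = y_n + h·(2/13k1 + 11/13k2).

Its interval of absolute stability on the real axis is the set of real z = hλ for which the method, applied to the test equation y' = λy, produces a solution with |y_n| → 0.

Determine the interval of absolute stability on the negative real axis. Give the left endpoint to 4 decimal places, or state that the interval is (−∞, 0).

Set f=λy, z=hλ:
  k1=λy_n ⇒ h·k1=z·y_n;  k2=λ(1+7/16z)y_n ⇒ h·k2=z(1+7/16z)y_n
  y_{n+1}/y_n = 1 + 2/13z + 11/13z(1+7/16z) = 1 + z + 77/208z²
  ⇒ R(z) = 1 + z + 77/208z².

Need |R(x)|<1, x<0.
x=-0.36: |R|=0.6880
R=1: x+77/208x²=0 ⇒ x=−208/77=-2.7013; min R=1−1/(4·77/208)=0.3247>−1
Confirm numerically:
  x=-2.068: |R|=0.51517 <1
  x=-1.255: |R|=0.32806 <1
  x=-1.143: |R|=0.34064 <1
  x=-2.885: |R|=1.19619 >1
  x=-2.742: |R|=1.04131 >1
Interval (-2.7013, 0).

(-2.7013, 0).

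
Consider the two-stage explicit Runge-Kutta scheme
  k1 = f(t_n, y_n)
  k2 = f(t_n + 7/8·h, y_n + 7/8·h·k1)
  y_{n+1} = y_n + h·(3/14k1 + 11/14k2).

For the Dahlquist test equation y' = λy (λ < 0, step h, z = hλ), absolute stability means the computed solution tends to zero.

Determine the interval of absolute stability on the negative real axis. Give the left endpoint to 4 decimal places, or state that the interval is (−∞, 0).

z∈(-1.4545,0).

With y'=λy (z=hλ):
  k1=λy_n ⇒ h·k1=z·y_n;  k2=λ(1+7/8z)y_n ⇒ h·k2=z(1+7/8z)y_n
  y_{n+1}/y_n = 1 + 3/14z + 11/14z(1+7/8z) = 1 + z + 11/16z²
  so R(z) = 1 + z + 11/16z².

Need |R(x)|<1, x<0.
x=-0.76: |R|=0.6371
R=1: x+11/16x²=0 ⇒ x=−16/11=-1.4545; min R=1−1/(4·11/16)=0.6364>−1
Confirm numerically:
  x=-0.930: |R|=0.66462 <1
  x=-0.685: |R|=0.63759 <1
  x=-0.622: |R|=0.64398 <1
  x=-0.597: |R|=0.64803 <1
  x=-1.796: |R|=1.42161 >1
  x=-1.563: |R|=1.11654 >1
  x=-1.503: |R|=1.05007 >1
Interval (-1.4545, 0).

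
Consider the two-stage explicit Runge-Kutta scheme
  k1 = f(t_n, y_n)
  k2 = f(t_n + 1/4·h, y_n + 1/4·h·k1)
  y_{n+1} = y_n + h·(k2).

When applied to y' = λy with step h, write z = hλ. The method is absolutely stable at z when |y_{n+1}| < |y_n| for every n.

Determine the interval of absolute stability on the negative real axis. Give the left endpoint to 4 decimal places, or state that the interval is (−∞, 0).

On y'=λy, z=hλ:
  k1=λy_n ⇒ h·k1=z·y_n;  k2=λ(1+1/4z)y_n ⇒ h·k2=z(1+1/4z)y_n
  y_{n+1}/y_n = 1 + z(1+1/4z) = 1 + z + 1/4z²
  so R(z) = 1 + z + 1/4z².

Solve |R(x)|<1 on ℝ⁻.
x=-1.79: |R|=0.0110
R=1: x+1/4x²=0 ⇒ x=−4=-4.0000; min R=1−1/(4·1/4)=0.0000>−1
Confirm numerically:
  x=-3.557: |R|=0.60606 <1
  x=-3.172: |R|=0.34340 <1
  x=-2.364: |R|=0.03312 <1
  x=-1.718: |R|=0.01988 <1
  x=-4.398: |R|=1.43760 >1
  x=-4.175: |R|=1.18266 >1
Interval (-4.0000, 0).

(-4.0000, 0).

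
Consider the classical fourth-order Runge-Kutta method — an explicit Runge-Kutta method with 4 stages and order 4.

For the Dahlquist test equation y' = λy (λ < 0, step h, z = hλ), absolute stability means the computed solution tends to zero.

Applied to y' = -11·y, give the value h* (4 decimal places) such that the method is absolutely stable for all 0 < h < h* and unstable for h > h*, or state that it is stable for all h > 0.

(-2.7853,0); λ=-11 ⇒ h* = 0.2532.

On y'=λy, z=hλ:
  order 4, 4-stage ⇒ R(z)=1+z+z^2/2+z^3/6+z^4/24
  (e.g. R(-1.62)=0.27059, |R|=0.27059)

Solve |R(x)|<1 on ℝ⁻.
x=-1.62: |R|=0.2706
|R(-2.95)|=1.2781 |R(-1.75)|=0.2788 |R(-1.15)|=0.3306
Bisect:
  x_lo=-3.1399 |R|=1.6802  x_hi=-0.2549 |R|=0.7750
  mid=-1.69740 |R|=0.27398 →hi
  mid=-2.41865 |R|=0.57403 →hi
  mid=-2.77928 |R|=0.99098 →hi
  mid=-2.95960 |R|=1.29621 →lo
  mid=-2.86944 |R|=1.13446 →lo
  mid=-2.82436 |R|=1.06052 →lo
  mid=-2.80182 |R|=1.02521 →lo
  mid=-2.79055 |R|=1.00796 →lo
  mid=-2.78492 |R|=0.99943 →hi
  mid=-2.78774 |R|=1.00369 →lo
  ...
  [-2.78545,-2.78527] ⇒ x*=-2.7853
Stable set (-2.7853, 0).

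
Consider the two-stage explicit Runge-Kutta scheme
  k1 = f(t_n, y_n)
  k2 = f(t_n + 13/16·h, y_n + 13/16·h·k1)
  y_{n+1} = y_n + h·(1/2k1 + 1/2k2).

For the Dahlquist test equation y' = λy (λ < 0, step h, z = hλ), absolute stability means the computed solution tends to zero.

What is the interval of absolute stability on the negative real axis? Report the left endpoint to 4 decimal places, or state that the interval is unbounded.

With y'=λy (z=hλ):
  k1=λy_n ⇒ h·k1=z·y_n;  k2=λ(1+13/16z)y_n ⇒ h·k2=z(1+13/16z)y_n
  y_{n+1}/y_n = 1 + 1/2z + 1/2z(1+13/16z) = 1 + z + 13/32z²
  Hence R(z) = 1 + z + 13/32z².

Need |R(x)|<1, x<0.
x=-0.77: |R|=0.4709
R=1: x+13/32x²=0 ⇒ x=−32/13=-2.4615; min R=1−1/(4·13/32)=0.3846>−1
Confirm numerically:
  x=-2.033: |R|=0.64607 <1
  x=-1.989: |R|=0.61817 <1
  x=-1.433: |R|=0.40123 <1
  x=-1.354: |R|=0.39078 <1
  x=-2.937: |R|=1.56730 >1
  x=-2.858: |R|=1.46032 >1
  x=-2.659: |R|=1.21330 >1
Stable set (-2.4615, 0).

z∈(-2.4615,0).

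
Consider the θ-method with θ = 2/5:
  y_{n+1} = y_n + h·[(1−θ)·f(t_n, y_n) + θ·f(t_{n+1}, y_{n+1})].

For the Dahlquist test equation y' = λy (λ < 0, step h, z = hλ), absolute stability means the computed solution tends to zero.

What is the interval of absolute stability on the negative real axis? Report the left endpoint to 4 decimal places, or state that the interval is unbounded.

On y'=λy, z=hλ:
  y_{n+1} = y_n + z·[3/5·y_n + 2/5·y_{n+1}] ⇒ (1 − 2/5z)y_{n+1} = (1 + 3/5z)y_n
  ⇒ R(z) = (1 + 3/5z)/(1 − 2/5z).

Solve |R(x)|<1 on ℝ⁻.
x=-0.33: |R|=0.7085
R=−1: 1+3/5x = −1+2/5x ⇒ -1/5x=2 ⇒ x=2/(-1/5)=-10.0000
Confirm numerically:
  x=-9.073: |R|=0.95995 <1
  x=-8.957: |R|=0.95448 <1
  x=-5.740: |R|=0.74150 <1
  x=-4.664: |R|=0.62758 <1
  x=-10.162: |R|=1.00640 >1
  x=-10.041: |R|=1.00163 >1
Interval (-10.0000, 0).

(-10.0000, 0).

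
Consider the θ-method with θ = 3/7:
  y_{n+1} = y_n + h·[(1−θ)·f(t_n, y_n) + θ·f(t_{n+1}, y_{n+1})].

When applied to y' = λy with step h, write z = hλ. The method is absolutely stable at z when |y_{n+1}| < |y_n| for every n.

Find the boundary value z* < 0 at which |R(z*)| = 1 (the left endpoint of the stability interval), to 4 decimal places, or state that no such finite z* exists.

z* = -14.0000.

On y'=λy, z=hλ:
  y_{n+1} = y_n + z·[4/7·y_n + 3/7·y_{n+1}] ⇒ (1 − 3/7z)y_{n+1} = (1 + 4/7z)y_n
  R(z) = (1 + 4/7z)/(1 − 3/7z).

Solve |R(x)|<1 on ℝ⁻.
x=-0.33: |R|=0.7109
R=−1: 1+4/7x = −1+3/7x ⇒ -1/7x=2 ⇒ x=2/(-1/7)=-14.0000
Confirm numerically:
  x=-13.793: |R|=0.99572 <1
  x=-11.560: |R|=0.94146 <1
  x=-7.071: |R|=0.75440 <1
  x=-14.271: |R|=1.00544 >1
  x=-14.221: |R|=1.00445 >1
  x=-14.025: |R|=1.00051 >1
So |R|<1 on (-14.0000, 0).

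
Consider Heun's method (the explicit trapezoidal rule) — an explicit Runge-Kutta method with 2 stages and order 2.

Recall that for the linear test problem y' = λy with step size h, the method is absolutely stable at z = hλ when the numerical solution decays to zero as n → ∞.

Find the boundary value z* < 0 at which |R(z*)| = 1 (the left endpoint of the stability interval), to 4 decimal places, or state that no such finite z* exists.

With y'=λy (z=hλ):
  order 2, 2-stage ⇒ R(z)=1+z+z^2/2
  (e.g. R(-1.15)=0.51125, |R|=0.51125)

Need |R(x)|<1, x<0.
x=-1.15: |R|=0.5112
|R(-2.17)|=1.1845 |R(-1.96)|=0.9608 |R(-1.07)|=0.5025
Bisect:
  x_lo=-2.5269 |R|=1.6657  x_hi=-0.1780 |R|=0.8378
  mid=-1.35245 |R|=0.56211 →hi
  mid=-1.93968 |R|=0.94150 →hi
  mid=-2.23330 |R|=1.26051 →lo
  mid=-2.08649 |R|=1.09023 →lo
  mid=-2.01308 |R|=1.01317 →lo
  mid=-1.97638 |R|=0.97666 →hi
  mid=-1.99473 |R|=0.99475 →hi
  mid=-2.00391 |R|=1.00392 →lo
  ...
  [-2.00004,-1.99990] ⇒ x*=-2.0000
Interval (-2.0000, 0).

z* = -2.0000.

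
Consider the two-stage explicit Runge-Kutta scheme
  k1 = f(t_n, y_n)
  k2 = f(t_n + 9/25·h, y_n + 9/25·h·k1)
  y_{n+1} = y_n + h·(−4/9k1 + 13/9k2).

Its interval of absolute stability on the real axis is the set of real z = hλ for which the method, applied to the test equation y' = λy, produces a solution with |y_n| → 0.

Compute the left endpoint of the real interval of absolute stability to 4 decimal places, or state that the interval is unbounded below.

z* = -1.9231.

Set f=λy, z=hλ:
  k1=λy_n ⇒ h·k1=z·y_n;  k2=λ(1+9/25z)y_n ⇒ h·k2=z(1+9/25z)y_n
  y_{n+1}/y_n = 1 − 4/9z + 13/9z(1+9/25z) = 1 + z + 13/25z²
  ⇒ R(z) = 1 + z + 13/25z².

Need |R(x)|<1, x<0.
x=-1.42: |R|=0.6285
R=1: x+13/25x²=0 ⇒ x=−25/13=-1.9231; min R=1−1/(4·13/25)=0.5192>−1
Confirm numerically:
  x=-1.539: |R|=0.69263 <1
  x=-1.201: |R|=0.54905 <1
  x=-0.947: |R|=0.51934 <1
  x=-2.338: |R|=1.50445 >1
  x=-2.119: |R|=1.21588 >1
So |R|<1 on (-1.9231, 0).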